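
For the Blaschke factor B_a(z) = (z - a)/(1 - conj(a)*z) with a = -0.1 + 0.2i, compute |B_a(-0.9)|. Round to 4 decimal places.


Step 1: Numerator z0 - a = -0.9 - (-0.1 + 0.2i) = -0.8 - 0.2i
Step 2: Denominator 1 - conj(a)*z0 = 1 - (-0.1 - 0.2i)*(-0.9) = 0.91 - 0.18i
Step 3: |z0 - a|^2 = (-0.8)^2 + (-0.2)^2 = 0.68; |1 - conj(a)*z0|^2 = 0.91^2 + (-0.18)^2 = 0.8605
Step 4: |B_a(-0.9)| = sqrt(0.68 / 0.8605) = sqrt(0.790238)
Step 5: = 0.889

0.889


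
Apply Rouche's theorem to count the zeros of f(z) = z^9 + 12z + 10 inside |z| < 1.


Step 1: On |z| = 1 the three terms have sizes |z^9| = 1^9 = 1, |12z| = 12*1 = 12, |10| = 10
Step 2: The dominant term is g(z) = 12z; let h(z) = z^9 + 10 so f = g + h
Step 3: On |z| = 1: |g| = 12 and |h| <= 1 + 10 = 11
Step 4: Since 12 > 11, |h| < |g| on |z| = 1, so by Rouche f has the same number of zeros as g inside |z| < 1
Step 5: g(z) = 12z has 1 zero (at the origin, multiplicity 1) inside |z| < 1. Answer = 1

1


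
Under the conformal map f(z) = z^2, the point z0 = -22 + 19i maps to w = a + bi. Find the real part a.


Step 1: z0 = -22 + 19i
Step 2: z0^2 = (-22)^2 - 19^2 - 836i
Step 3: real part = 484 - 361 = 123

123


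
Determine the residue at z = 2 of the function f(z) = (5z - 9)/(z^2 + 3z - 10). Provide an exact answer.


Step 1: Q(z) = z^2 + 3z - 10 = (z - 2)(z + 5)
Step 2: Q'(z) = 2z + 3
Step 3: Q'(2) = 7, P(2) = 1
Step 4: Res = P(2)/Q'(2) = 1/7 = 1/7

1/7


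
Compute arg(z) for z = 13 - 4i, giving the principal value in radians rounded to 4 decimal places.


Step 1: z = 13 - 4i
Step 2: arg(z) = atan2(-4, 13)
Step 3: arg(z) = -0.2985

-0.2985


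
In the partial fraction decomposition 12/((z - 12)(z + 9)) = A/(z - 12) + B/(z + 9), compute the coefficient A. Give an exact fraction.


Step 1: Multiply both sides by (z - 12) and set z = 12
Step 2: A = 12 / (12 + 9)
Step 3: A = 12 / 21
Step 4: A = 4/7

4/7


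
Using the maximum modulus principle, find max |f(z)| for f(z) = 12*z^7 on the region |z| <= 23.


Step 1: On |z| = 23, |f(z)| = 12 * |z|^7 = 12 * 23^7
Step 2: By maximum modulus principle, maximum is on boundary.
Step 3: Maximum = 12 * 3404825447 = 40857905364

40857905364


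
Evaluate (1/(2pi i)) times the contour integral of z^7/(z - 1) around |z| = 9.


Step 1: f(z) = z^7, a = 1 is inside |z| = 9
Step 2: By Cauchy integral formula: (1/(2pi*i)) * integral = f(a)
Step 3: f(1) = 1^7 = 1

1


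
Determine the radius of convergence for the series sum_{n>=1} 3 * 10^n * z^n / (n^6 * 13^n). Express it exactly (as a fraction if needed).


Step 1: General term a_n = 3 * 10^n / (n^6 * 13^n)
Step 2: By the root test, |a_n|^(1/n) = 3^(1/n) * 10 / (n^(6/n) * 13) -> 10/13 as n -> infinity (since 3^(1/n) -> 1 and n^(6/n) -> 1)
Step 3: R = 1/lim|a_n|^(1/n) = 13/10

13/10


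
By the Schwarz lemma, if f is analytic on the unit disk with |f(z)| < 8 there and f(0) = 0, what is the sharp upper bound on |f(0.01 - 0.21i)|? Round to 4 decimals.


Step 1: g = f/8 maps D -> D with g(0) = 0, so by the Schwarz lemma |g(z)| <= |z|, i.e. |f(z)| <= 8|z|; this is sharp (f(z) = 8z).
Step 2: |z0|^2 = 0.01^2 + (-0.21)^2 = 0.0442
Step 3: |z0| = sqrt(0.0442) = 0.210238
Step 4: Best bound = 8 * |z0| = 8 * 0.210238 = 1.6819

1.6819


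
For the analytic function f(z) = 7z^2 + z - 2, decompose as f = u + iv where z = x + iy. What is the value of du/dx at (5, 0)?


Step 1: f(z) = 7(x+iy)^2 + (x+iy) - 2
Step 2: u = 7(x^2 - y^2) + x - 2
Step 3: u_x = 14x + 1
Step 4: At (5, 0): u_x = 70 + 1 = 71

71


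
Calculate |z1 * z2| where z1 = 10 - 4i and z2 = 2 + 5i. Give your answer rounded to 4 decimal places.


Step 1: |z1| = sqrt(10^2 + (-4)^2) = sqrt(116)
Step 2: |z2| = sqrt(2^2 + 5^2) = sqrt(29)
Step 3: |z1*z2| = |z1|*|z2| = sqrt(116) * sqrt(29) = sqrt(116 * 29) = sqrt(3364)
Step 4: = 58.0

58.0


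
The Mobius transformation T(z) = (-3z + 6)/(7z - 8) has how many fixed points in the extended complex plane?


Step 1: Fixed points satisfy T(z) = z
Step 2: 7z^2 - 5z - 6 = 0
Step 3: Discriminant = (-5)^2 - 4*7*(-6) = 193
Step 4: Number of fixed points = 2

2


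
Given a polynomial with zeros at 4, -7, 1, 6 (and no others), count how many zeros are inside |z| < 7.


Step 1: Check each root:
  z = 4: |4| = 4 < 7
  z = -7: |-7| = 7 >= 7
  z = 1: |1| = 1 < 7
  z = 6: |6| = 6 < 7
Step 2: Count = 3

3


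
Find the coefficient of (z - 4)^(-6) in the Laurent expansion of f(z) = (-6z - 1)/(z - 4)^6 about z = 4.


Step 1: Write the numerator in powers of (z - 4): -6z - 1 = -6(z - 4) + (-6*4 - 1) = -6(z - 4) - 25
Step 2: Divide by (z - 4)^6: f(z) = -25(z - 4)^(-6) - 6(z - 4)^(-5)
Step 3: This finite sum is the Laurent series of f about z = 4.
Step 4: Coefficient of (z - 4)^(-6) = -6*4 - 1 = -25

-25


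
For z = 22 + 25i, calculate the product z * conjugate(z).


Step 1: conj(z) = 22 - 25i
Step 2: z * conj(z) = 22^2 + 25^2
Step 3: = 484 + 625 = 1109

1109


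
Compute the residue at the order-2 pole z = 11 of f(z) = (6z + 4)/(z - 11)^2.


Step 1: Pole of order 2 at z = 11
Step 2: Res = lim d/dz [(z - 11)^2 * f(z)] as z -> 11
Step 3: (z - 11)^2 * f(z) = 6z + 4
Step 4: d/dz[6z + 4] = 6

6


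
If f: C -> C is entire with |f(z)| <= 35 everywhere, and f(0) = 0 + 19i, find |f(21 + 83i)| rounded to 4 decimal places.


Step 1: By Liouville's theorem, a bounded entire function is constant.
Step 2: f(z) = f(0) = 0 + 19i for all z.
Step 3: |f(w)| = |0 + 19i| = sqrt(0 + 361)
Step 4: = 19.0

19.0


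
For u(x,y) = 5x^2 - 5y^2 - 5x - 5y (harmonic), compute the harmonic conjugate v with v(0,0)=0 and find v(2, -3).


Step 1: v_x = -u_y = 10y + 5
Step 2: v_y = u_x = 10x - 5
Step 3: v = 10xy + 5x - 5y + C
Step 4: v(0,0) = 0 => C = 0
Step 5: v(2, -3) = -35

-35


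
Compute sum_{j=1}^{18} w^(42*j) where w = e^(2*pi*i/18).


Step 1: The sum sum_{j=1}^{n} w^(k*j) equals n if n | k, else 0.
Step 2: Here n = 18, k = 42
Step 3: Does n divide k? 18 | 42 -> False
Step 4: Sum = 0

0


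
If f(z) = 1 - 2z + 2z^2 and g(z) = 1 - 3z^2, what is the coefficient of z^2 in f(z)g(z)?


Step 1: z^2 term in f*g comes from: (1)*(-3z^2) + (-2z)*(0) + (2z^2)*(1)
Step 2: = -3 + 0 + 2
Step 3: = -1

-1


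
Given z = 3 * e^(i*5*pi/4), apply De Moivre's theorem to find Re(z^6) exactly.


Step 1: By De Moivre's theorem, z^6 = 3^6 * e^(i*6*5*pi/4) = 729 * (cos(15*pi/2) + i*sin(15*pi/2))
Step 2: |z|^6 = 3^6 = 729
Step 3: Reduce the angle mod 2*pi: 15*pi/2 - 6*pi = 3*pi/2
Step 4: cos(3*pi/2) = 0
Step 5: Re(z^6) = 729 * 0 = 0

0


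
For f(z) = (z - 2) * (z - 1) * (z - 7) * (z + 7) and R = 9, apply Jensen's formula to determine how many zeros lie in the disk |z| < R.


Jensen's formula: (1/2pi)*integral log|f(Re^it)|dt = log|f(0)| + sum_{|a_k|<R} log(R/|a_k|)
Step 1: f(0) = (-2) * (-1) * (-7) * 7 = -98
Step 2: log|f(0)| = log|2| + log|1| + log|7| + log|-7| = 4.585
Step 3: Zeros inside |z| < 9: 2, 1, 7, -7
Step 4: Jensen sum = log(9/2) + log(9/1) + log(9/7) + log(9/7) = 4.2039
Step 5: n(R) = number of terms in the Jensen sum = count of zeros inside |z| < 9 = 4

4


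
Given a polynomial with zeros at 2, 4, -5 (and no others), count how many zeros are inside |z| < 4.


Step 1: Check each root:
  z = 2: |2| = 2 < 4
  z = 4: |4| = 4 >= 4
  z = -5: |-5| = 5 >= 4
Step 2: Count = 1

1


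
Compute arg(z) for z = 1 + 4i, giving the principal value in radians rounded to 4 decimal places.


Step 1: z = 1 + 4i
Step 2: arg(z) = atan2(4, 1)
Step 3: arg(z) = 1.3258

1.3258


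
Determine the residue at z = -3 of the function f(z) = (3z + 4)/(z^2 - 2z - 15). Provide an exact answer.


Step 1: Q(z) = z^2 - 2z - 15 = (z + 3)(z - 5)
Step 2: Q'(z) = 2z - 2
Step 3: Q'(-3) = -8, P(-3) = -5
Step 4: Res = P(-3)/Q'(-3) = -5/(-8) = 5/8

5/8


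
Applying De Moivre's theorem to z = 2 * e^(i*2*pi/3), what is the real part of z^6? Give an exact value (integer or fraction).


Step 1: By De Moivre's theorem, z^6 = 2^6 * e^(i*6*2*pi/3) = 64 * (cos(4*pi) + i*sin(4*pi))
Step 2: |z|^6 = 2^6 = 64
Step 3: Reduce the angle mod 2*pi: 4*pi - 4*pi = 0
Step 4: cos(0) = 1
Step 5: Re(z^6) = 64 * 1 = 64

64


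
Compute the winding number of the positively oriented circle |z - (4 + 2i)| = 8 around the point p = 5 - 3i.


Step 1: Center c = (4, 2), radius = 8
Step 2: |p - c|^2 = 1^2 + (-5)^2 = 26
Step 3: r^2 = 64
Step 4: |p-c| < r so winding number = 1

1


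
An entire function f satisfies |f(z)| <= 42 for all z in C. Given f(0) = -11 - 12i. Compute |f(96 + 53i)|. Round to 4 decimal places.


Step 1: By Liouville's theorem, a bounded entire function is constant.
Step 2: f(z) = f(0) = -11 - 12i for all z.
Step 3: |f(w)| = |-11 - 12i| = sqrt(121 + 144)
Step 4: = 16.2788

16.2788


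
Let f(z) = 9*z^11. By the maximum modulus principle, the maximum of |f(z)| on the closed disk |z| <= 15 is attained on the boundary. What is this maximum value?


Step 1: On |z| = 15, |f(z)| = 9 * |z|^11 = 9 * 15^11
Step 2: By maximum modulus principle, maximum is on boundary.
Step 3: Maximum = 9 * 8649755859375 = 77847802734375

77847802734375


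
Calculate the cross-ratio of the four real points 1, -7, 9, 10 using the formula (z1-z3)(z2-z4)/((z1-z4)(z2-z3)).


Step 1: (z1-z3)(z2-z4) = (-8) * (-17) = 136
Step 2: (z1-z4)(z2-z3) = (-9) * (-16) = 144
Step 3: Cross-ratio = 136/144 = 17/18

17/18


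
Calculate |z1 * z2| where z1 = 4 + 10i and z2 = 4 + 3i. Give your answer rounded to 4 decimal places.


Step 1: |z1| = sqrt(4^2 + 10^2) = sqrt(116)
Step 2: |z2| = sqrt(4^2 + 3^2) = sqrt(25)
Step 3: |z1*z2| = |z1|*|z2| = sqrt(116) * sqrt(25) = sqrt(116 * 25) = sqrt(2900)
Step 4: = 53.8516

53.8516


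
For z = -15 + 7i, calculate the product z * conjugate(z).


Step 1: conj(z) = -15 - 7i
Step 2: z * conj(z) = (-15)^2 + 7^2
Step 3: = 225 + 49 = 274

274


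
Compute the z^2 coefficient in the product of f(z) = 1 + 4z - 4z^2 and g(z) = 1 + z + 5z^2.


Step 1: z^2 term in f*g comes from: (1)*(5z^2) + (4z)*(z) + (-4z^2)*(1)
Step 2: = 5 + 4 - 4
Step 3: = 5

5


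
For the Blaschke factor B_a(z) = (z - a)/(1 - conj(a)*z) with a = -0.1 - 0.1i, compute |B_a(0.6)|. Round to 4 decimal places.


Step 1: Numerator z0 - a = 0.6 - (-0.1 - 0.1i) = 0.7 + 0.1i
Step 2: Denominator 1 - conj(a)*z0 = 1 - (-0.1 + 0.1i)*0.6 = 1.06 - 0.06i
Step 3: |z0 - a|^2 = 0.7^2 + 0.1^2 = 0.5; |1 - conj(a)*z0|^2 = 1.06^2 + (-0.06)^2 = 1.1272
Step 4: |B_a(0.6)| = sqrt(0.5 / 1.1272) = sqrt(0.443577)
Step 5: = 0.666

0.666


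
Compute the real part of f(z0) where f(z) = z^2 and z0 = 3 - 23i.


Step 1: z0 = 3 - 23i
Step 2: z0^2 = 3^2 - (-23)^2 - 138i
Step 3: real part = 9 - 529 = -520

-520


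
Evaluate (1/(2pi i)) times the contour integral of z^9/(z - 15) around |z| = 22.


Step 1: f(z) = z^9, a = 15 is inside |z| = 22
Step 2: By Cauchy integral formula: (1/(2pi*i)) * integral = f(a)
Step 3: f(15) = 15^9 = 38443359375

38443359375


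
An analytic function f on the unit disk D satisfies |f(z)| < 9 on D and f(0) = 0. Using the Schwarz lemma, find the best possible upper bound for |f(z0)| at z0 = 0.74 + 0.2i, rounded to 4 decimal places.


Step 1: g = f/9 maps D -> D with g(0) = 0, so by the Schwarz lemma |g(z)| <= |z|, i.e. |f(z)| <= 9|z|; this is sharp (f(z) = 9z).
Step 2: |z0|^2 = 0.74^2 + 0.2^2 = 0.5876
Step 3: |z0| = sqrt(0.5876) = 0.766551
Step 4: Best bound = 9 * |z0| = 9 * 0.766551 = 6.899

6.899


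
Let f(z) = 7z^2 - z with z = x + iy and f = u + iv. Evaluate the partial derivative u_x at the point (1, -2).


Step 1: f(z) = 7(x+iy)^2 - (x+iy) + 0
Step 2: u = 7(x^2 - y^2) - x + 0
Step 3: u_x = 14x - 1
Step 4: At (1, -2): u_x = 14 - 1 = 13

13


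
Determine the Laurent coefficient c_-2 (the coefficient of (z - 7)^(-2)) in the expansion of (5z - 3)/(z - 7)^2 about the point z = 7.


Step 1: Write the numerator in powers of (z - 7): 5z - 3 = 5(z - 7) + (5*7 - 3) = 5(z - 7) + 32
Step 2: Divide by (z - 7)^2: f(z) = 32(z - 7)^(-2) + 5(z - 7)^(-1)
Step 3: This finite sum is the Laurent series of f about z = 7.
Step 4: Coefficient of (z - 7)^(-2) = 5*7 - 3 = 32

32


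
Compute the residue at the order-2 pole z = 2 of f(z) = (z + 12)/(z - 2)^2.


Step 1: Pole of order 2 at z = 2
Step 2: Res = lim d/dz [(z - 2)^2 * f(z)] as z -> 2
Step 3: (z - 2)^2 * f(z) = z + 12
Step 4: d/dz[z + 12] = 1

1


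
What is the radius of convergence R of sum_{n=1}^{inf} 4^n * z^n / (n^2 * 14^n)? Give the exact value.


Step 1: General term a_n = 4^n / (n^2 * 14^n)
Step 2: By the root test, |a_n|^(1/n) = 4 / (n^(2/n) * 14) -> 4/14 as n -> infinity (since n^(2/n) -> 1)
Step 3: R = 1/lim|a_n|^(1/n) = 14/4 = 7/2

7/2


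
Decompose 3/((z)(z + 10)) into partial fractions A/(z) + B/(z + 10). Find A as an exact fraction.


Step 1: Multiply both sides by (z) and set z = 0
Step 2: A = 3 / (0 + 10)
Step 3: A = 3 / 10
Step 4: A = 3/10

3/10


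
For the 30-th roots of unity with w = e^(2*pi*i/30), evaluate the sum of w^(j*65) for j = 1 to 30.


Step 1: The sum sum_{j=1}^{n} w^(k*j) equals n if n | k, else 0.
Step 2: Here n = 30, k = 65
Step 3: Does n divide k? 30 | 65 -> False
Step 4: Sum = 0

0


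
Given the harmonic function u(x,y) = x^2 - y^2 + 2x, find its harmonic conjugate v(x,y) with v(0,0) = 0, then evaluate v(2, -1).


Step 1: v_x = -u_y = 2y + 0
Step 2: v_y = u_x = 2x + 2
Step 3: v = 2xy + 2y + C
Step 4: v(0,0) = 0 => C = 0
Step 5: v(2, -1) = -6

-6


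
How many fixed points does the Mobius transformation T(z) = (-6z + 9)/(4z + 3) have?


Step 1: Fixed points satisfy T(z) = z
Step 2: 4z^2 + 9z - 9 = 0
Step 3: Discriminant = 9^2 - 4*4*(-9) = 225
Step 4: Number of fixed points = 2

2


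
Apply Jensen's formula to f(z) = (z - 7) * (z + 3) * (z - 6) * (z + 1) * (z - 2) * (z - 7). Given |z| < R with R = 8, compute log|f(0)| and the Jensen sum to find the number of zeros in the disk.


Jensen's formula: (1/2pi)*integral log|f(Re^it)|dt = log|f(0)| + sum_{|a_k|<R} log(R/|a_k|)
Step 1: f(0) = (-7) * 3 * (-6) * 1 * (-2) * (-7) = 1764
Step 2: log|f(0)| = log|7| + log|-3| + log|6| + log|-1| + log|2| + log|7| = 7.4753
Step 3: Zeros inside |z| < 8: 7, -3, 6, -1, 2, 7
Step 4: Jensen sum = log(8/7) + log(8/3) + log(8/6) + log(8/1) + log(8/2) + log(8/7) = 5.0013
Step 5: n(R) = number of terms in the Jensen sum = count of zeros inside |z| < 8 = 6

6


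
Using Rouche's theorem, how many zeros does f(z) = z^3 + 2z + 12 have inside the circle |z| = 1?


Step 1: On |z| = 1 the three terms have sizes |z^3| = 1^3 = 1, |2z| = 2*1 = 2, |12| = 12
Step 2: The dominant term is g(z) = 12; let h(z) = z^3 + 2z so f = g + h
Step 3: On |z| = 1: |g| = 12 and |h| <= 1 + 2 = 3
Step 4: Since 12 > 3, |h| < |g| on |z| = 1, so by Rouche f has the same number of zeros as g inside |z| < 1
Step 5: g(z) = 12 is a nonzero constant with no zeros inside |z| < 1. Answer = 0

0


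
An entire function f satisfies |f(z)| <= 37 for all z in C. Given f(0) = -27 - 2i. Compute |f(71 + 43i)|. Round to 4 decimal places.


Step 1: By Liouville's theorem, a bounded entire function is constant.
Step 2: f(z) = f(0) = -27 - 2i for all z.
Step 3: |f(w)| = |-27 - 2i| = sqrt(729 + 4)
Step 4: = 27.074

27.074


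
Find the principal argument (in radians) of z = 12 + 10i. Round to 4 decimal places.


Step 1: z = 12 + 10i
Step 2: arg(z) = atan2(10, 12)
Step 3: arg(z) = 0.6947

0.6947


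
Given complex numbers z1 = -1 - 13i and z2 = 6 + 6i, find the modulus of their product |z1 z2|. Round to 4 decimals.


Step 1: |z1| = sqrt((-1)^2 + (-13)^2) = sqrt(170)
Step 2: |z2| = sqrt(6^2 + 6^2) = sqrt(72)
Step 3: |z1*z2| = |z1|*|z2| = sqrt(170) * sqrt(72) = sqrt(170 * 72) = sqrt(12240)
Step 4: = 110.6345

110.6345


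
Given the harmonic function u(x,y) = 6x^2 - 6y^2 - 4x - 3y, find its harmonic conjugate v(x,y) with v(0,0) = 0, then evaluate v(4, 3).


Step 1: v_x = -u_y = 12y + 3
Step 2: v_y = u_x = 12x - 4
Step 3: v = 12xy + 3x - 4y + C
Step 4: v(0,0) = 0 => C = 0
Step 5: v(4, 3) = 144

144


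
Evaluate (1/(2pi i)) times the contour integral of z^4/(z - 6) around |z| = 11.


Step 1: f(z) = z^4, a = 6 is inside |z| = 11
Step 2: By Cauchy integral formula: (1/(2pi*i)) * integral = f(a)
Step 3: f(6) = 6^4 = 1296

1296


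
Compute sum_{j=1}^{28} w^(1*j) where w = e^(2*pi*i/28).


Step 1: The sum sum_{j=1}^{n} w^(k*j) equals n if n | k, else 0.
Step 2: Here n = 28, k = 1
Step 3: Does n divide k? 28 | 1 -> False
Step 4: Sum = 0

0


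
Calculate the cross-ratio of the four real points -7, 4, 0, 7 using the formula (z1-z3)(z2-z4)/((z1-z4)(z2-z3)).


Step 1: (z1-z3)(z2-z4) = (-7) * (-3) = 21
Step 2: (z1-z4)(z2-z3) = (-14) * 4 = -56
Step 3: Cross-ratio = -21/56 = -3/8

-3/8


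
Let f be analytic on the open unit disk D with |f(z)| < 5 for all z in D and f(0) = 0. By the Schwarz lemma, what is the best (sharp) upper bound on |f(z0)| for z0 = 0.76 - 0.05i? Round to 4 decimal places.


Step 1: g = f/5 maps D -> D with g(0) = 0, so by the Schwarz lemma |g(z)| <= |z|, i.e. |f(z)| <= 5|z|; this is sharp (f(z) = 5z).
Step 2: |z0|^2 = 0.76^2 + (-0.05)^2 = 0.5801
Step 3: |z0| = sqrt(0.5801) = 0.761643
Step 4: Best bound = 5 * |z0| = 5 * 0.761643 = 3.8082

3.8082


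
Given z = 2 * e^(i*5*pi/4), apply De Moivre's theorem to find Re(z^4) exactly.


Step 1: By De Moivre's theorem, z^4 = 2^4 * e^(i*4*5*pi/4) = 16 * (cos(5*pi) + i*sin(5*pi))
Step 2: |z|^4 = 2^4 = 16
Step 3: Reduce the angle mod 2*pi: 5*pi - 4*pi = pi
Step 4: cos(pi) = -1
Step 5: Re(z^4) = 16 * (-1) = -16

-16


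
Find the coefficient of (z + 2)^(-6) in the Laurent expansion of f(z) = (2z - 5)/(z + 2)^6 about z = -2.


Step 1: Write the numerator in powers of (z + 2): 2z - 5 = 2(z + 2) + (2*(-2) - 5) = 2(z + 2) - 9
Step 2: Divide by (z + 2)^6: f(z) = -9(z + 2)^(-6) + 2(z + 2)^(-5)
Step 3: This finite sum is the Laurent series of f about z = -2.
Step 4: Coefficient of (z + 2)^(-6) = 2*(-2) - 5 = -9

-9


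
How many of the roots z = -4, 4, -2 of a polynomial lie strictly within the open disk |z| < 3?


Step 1: Check each root:
  z = -4: |-4| = 4 >= 3
  z = 4: |4| = 4 >= 3
  z = -2: |-2| = 2 < 3
Step 2: Count = 1

1


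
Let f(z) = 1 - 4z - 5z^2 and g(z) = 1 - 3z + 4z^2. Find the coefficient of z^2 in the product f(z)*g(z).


Step 1: z^2 term in f*g comes from: (1)*(4z^2) + (-4z)*(-3z) + (-5z^2)*(1)
Step 2: = 4 + 12 - 5
Step 3: = 11

11


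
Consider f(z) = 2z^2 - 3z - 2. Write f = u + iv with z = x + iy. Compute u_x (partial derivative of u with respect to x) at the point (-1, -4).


Step 1: f(z) = 2(x+iy)^2 - 3(x+iy) - 2
Step 2: u = 2(x^2 - y^2) - 3x - 2
Step 3: u_x = 4x - 3
Step 4: At (-1, -4): u_x = -4 - 3 = -7

-7


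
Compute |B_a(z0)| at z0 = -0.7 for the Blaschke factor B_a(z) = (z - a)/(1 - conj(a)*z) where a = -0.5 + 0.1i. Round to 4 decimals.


Step 1: Numerator z0 - a = -0.7 - (-0.5 + 0.1i) = -0.2 - 0.1i
Step 2: Denominator 1 - conj(a)*z0 = 1 - (-0.5 - 0.1i)*(-0.7) = 0.65 - 0.07i
Step 3: |z0 - a|^2 = (-0.2)^2 + (-0.1)^2 = 0.05; |1 - conj(a)*z0|^2 = 0.65^2 + (-0.07)^2 = 0.4274
Step 4: |B_a(-0.7)| = sqrt(0.05 / 0.4274) = sqrt(0.116986)
Step 5: = 0.342

0.342


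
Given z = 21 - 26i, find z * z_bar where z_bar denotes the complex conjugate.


Step 1: conj(z) = 21 + 26i
Step 2: z * conj(z) = 21^2 + (-26)^2
Step 3: = 441 + 676 = 1117

1117


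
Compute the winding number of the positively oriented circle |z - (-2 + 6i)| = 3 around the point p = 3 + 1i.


Step 1: Center c = (-2, 6), radius = 3
Step 2: |p - c|^2 = 5^2 + (-5)^2 = 50
Step 3: r^2 = 9
Step 4: |p-c| > r so winding number = 0

0


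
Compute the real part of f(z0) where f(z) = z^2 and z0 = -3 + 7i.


Step 1: z0 = -3 + 7i
Step 2: z0^2 = (-3)^2 - 7^2 - 42i
Step 3: real part = 9 - 49 = -40

-40


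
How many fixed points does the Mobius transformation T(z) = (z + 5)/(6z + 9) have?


Step 1: Fixed points satisfy T(z) = z
Step 2: 6z^2 + 8z - 5 = 0
Step 3: Discriminant = 8^2 - 4*6*(-5) = 184
Step 4: Number of fixed points = 2

2


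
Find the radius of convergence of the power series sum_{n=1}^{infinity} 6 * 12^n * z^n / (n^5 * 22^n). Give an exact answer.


Step 1: General term a_n = 6 * 12^n / (n^5 * 22^n)
Step 2: By the root test, |a_n|^(1/n) = 6^(1/n) * 12 / (n^(5/n) * 22) -> 12/22 as n -> infinity (since 6^(1/n) -> 1 and n^(5/n) -> 1)
Step 3: R = 1/lim|a_n|^(1/n) = 22/12 = 11/6

11/6


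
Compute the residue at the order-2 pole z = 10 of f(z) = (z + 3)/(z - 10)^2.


Step 1: Pole of order 2 at z = 10
Step 2: Res = lim d/dz [(z - 10)^2 * f(z)] as z -> 10
Step 3: (z - 10)^2 * f(z) = z + 3
Step 4: d/dz[z + 3] = 1

1


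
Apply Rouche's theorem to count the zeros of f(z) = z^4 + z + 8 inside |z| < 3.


Step 1: On |z| = 3 the three terms have sizes |z^4| = 3^4 = 81, |z| = 3, |8| = 8
Step 2: The dominant term is g(z) = z^4; let h(z) = z + 8 so f = g + h
Step 3: On |z| = 3: |g| = 81 and |h| <= 3 + 8 = 11
Step 4: Since 81 > 11, |h| < |g| on |z| = 3, so by Rouche f has the same number of zeros as g inside |z| < 3
Step 5: g(z) = z^4 has 4 zeros (all at the origin) inside |z| < 3. Answer = 4

4


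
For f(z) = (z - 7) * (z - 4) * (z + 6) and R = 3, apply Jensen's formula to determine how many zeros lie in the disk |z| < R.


Jensen's formula: (1/2pi)*integral log|f(Re^it)|dt = log|f(0)| + sum_{|a_k|<R} log(R/|a_k|)
Step 1: f(0) = (-7) * (-4) * 6 = 168
Step 2: log|f(0)| = log|7| + log|4| + log|-6| = 5.124
Step 3: Zeros inside |z| < 3: none
Step 4: Jensen sum = (empty sum) = 0
Step 5: n(R) = number of terms in the Jensen sum = count of zeros inside |z| < 3 = 0

0


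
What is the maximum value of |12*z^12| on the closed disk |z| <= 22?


Step 1: On |z| = 22, |f(z)| = 12 * |z|^12 = 12 * 22^12
Step 2: By maximum modulus principle, maximum is on boundary.
Step 3: Maximum = 12 * 12855002631049216 = 154260031572590592

154260031572590592


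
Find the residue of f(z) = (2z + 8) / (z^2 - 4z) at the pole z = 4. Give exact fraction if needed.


Step 1: Q(z) = z^2 - 4z = (z - 4)(z)
Step 2: Q'(z) = 2z - 4
Step 3: Q'(4) = 4, P(4) = 16
Step 4: Res = P(4)/Q'(4) = 16/4 = 4

4


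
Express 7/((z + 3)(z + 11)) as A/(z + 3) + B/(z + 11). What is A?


Step 1: Multiply both sides by (z + 3) and set z = -3
Step 2: A = 7 / (-3 + 11)
Step 3: A = 7 / 8
Step 4: A = 7/8

7/8


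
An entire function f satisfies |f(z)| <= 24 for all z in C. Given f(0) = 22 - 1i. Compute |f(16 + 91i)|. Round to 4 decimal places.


Step 1: By Liouville's theorem, a bounded entire function is constant.
Step 2: f(z) = f(0) = 22 - 1i for all z.
Step 3: |f(w)| = |22 - 1i| = sqrt(484 + 1)
Step 4: = 22.0227

22.0227


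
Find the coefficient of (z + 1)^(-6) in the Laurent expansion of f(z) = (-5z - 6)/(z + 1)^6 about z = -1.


Step 1: Write the numerator in powers of (z + 1): -5z - 6 = -5(z + 1) + (-5*(-1) - 6) = -5(z + 1) - 1
Step 2: Divide by (z + 1)^6: f(z) = -(z + 1)^(-6) - 5(z + 1)^(-5)
Step 3: This finite sum is the Laurent series of f about z = -1.
Step 4: Coefficient of (z + 1)^(-6) = -5*(-1) - 6 = -1

-1


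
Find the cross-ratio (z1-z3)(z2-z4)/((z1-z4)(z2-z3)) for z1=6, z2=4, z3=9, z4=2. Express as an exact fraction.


Step 1: (z1-z3)(z2-z4) = (-3) * 2 = -6
Step 2: (z1-z4)(z2-z3) = 4 * (-5) = -20
Step 3: Cross-ratio = 6/20 = 3/10

3/10


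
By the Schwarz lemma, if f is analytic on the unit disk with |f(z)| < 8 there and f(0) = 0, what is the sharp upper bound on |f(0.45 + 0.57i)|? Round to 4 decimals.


Step 1: g = f/8 maps D -> D with g(0) = 0, so by the Schwarz lemma |g(z)| <= |z|, i.e. |f(z)| <= 8|z|; this is sharp (f(z) = 8z).
Step 2: |z0|^2 = 0.45^2 + 0.57^2 = 0.5274
Step 3: |z0| = sqrt(0.5274) = 0.726223
Step 4: Best bound = 8 * |z0| = 8 * 0.726223 = 5.8098

5.8098


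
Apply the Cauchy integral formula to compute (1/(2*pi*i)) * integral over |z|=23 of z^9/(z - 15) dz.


Step 1: f(z) = z^9, a = 15 is inside |z| = 23
Step 2: By Cauchy integral formula: (1/(2pi*i)) * integral = f(a)
Step 3: f(15) = 15^9 = 38443359375

38443359375


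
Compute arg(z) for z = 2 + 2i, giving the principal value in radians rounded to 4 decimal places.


Step 1: z = 2 + 2i
Step 2: arg(z) = atan2(2, 2)
Step 3: arg(z) = 0.7854

0.7854


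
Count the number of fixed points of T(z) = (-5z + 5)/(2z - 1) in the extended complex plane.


Step 1: Fixed points satisfy T(z) = z
Step 2: 2z^2 + 4z - 5 = 0
Step 3: Discriminant = 4^2 - 4*2*(-5) = 56
Step 4: Number of fixed points = 2

2


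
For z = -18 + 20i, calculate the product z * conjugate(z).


Step 1: conj(z) = -18 - 20i
Step 2: z * conj(z) = (-18)^2 + 20^2
Step 3: = 324 + 400 = 724

724


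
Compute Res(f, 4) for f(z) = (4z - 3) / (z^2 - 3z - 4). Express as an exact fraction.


Step 1: Q(z) = z^2 - 3z - 4 = (z - 4)(z + 1)
Step 2: Q'(z) = 2z - 3
Step 3: Q'(4) = 5, P(4) = 13
Step 4: Res = P(4)/Q'(4) = 13/5 = 13/5

13/5


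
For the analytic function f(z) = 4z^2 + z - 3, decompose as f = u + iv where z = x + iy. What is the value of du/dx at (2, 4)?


Step 1: f(z) = 4(x+iy)^2 + (x+iy) - 3
Step 2: u = 4(x^2 - y^2) + x - 3
Step 3: u_x = 8x + 1
Step 4: At (2, 4): u_x = 16 + 1 = 17

17


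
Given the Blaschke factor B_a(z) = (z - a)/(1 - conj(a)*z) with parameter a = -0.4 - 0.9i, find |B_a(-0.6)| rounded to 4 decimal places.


Step 1: Numerator z0 - a = -0.6 - (-0.4 - 0.9i) = -0.2 + 0.9i
Step 2: Denominator 1 - conj(a)*z0 = 1 - (-0.4 + 0.9i)*(-0.6) = 0.76 + 0.54i
Step 3: |z0 - a|^2 = (-0.2)^2 + 0.9^2 = 0.85; |1 - conj(a)*z0|^2 = 0.76^2 + 0.54^2 = 0.8692
Step 4: |B_a(-0.6)| = sqrt(0.85 / 0.8692) = sqrt(0.977911)
Step 5: = 0.9889

0.9889


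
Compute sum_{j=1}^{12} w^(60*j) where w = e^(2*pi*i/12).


Step 1: The sum sum_{j=1}^{n} w^(k*j) equals n if n | k, else 0.
Step 2: Here n = 12, k = 60
Step 3: Does n divide k? 12 | 60 -> True
Step 4: Sum = 12

12


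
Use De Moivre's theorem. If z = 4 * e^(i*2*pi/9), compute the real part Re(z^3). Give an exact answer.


Step 1: By De Moivre's theorem, z^3 = 4^3 * e^(i*3*2*pi/9) = 64 * (cos(2*pi/3) + i*sin(2*pi/3))
Step 2: |z|^3 = 4^3 = 64
Step 3: The angle 2*pi/3 already lies in [0, 2*pi)
Step 4: cos(2*pi/3) = -1/2
Step 5: Re(z^3) = 64 * (-1/2) = -32

-32


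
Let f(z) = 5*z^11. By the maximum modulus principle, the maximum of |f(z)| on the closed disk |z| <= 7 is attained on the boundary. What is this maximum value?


Step 1: On |z| = 7, |f(z)| = 5 * |z|^11 = 5 * 7^11
Step 2: By maximum modulus principle, maximum is on boundary.
Step 3: Maximum = 5 * 1977326743 = 9886633715

9886633715


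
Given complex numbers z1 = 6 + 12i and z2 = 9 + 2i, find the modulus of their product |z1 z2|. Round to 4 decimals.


Step 1: |z1| = sqrt(6^2 + 12^2) = sqrt(180)
Step 2: |z2| = sqrt(9^2 + 2^2) = sqrt(85)
Step 3: |z1*z2| = |z1|*|z2| = sqrt(180) * sqrt(85) = sqrt(180 * 85) = sqrt(15300)
Step 4: = 123.6932

123.6932


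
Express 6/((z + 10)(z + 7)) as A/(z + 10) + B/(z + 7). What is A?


Step 1: Multiply both sides by (z + 10) and set z = -10
Step 2: A = 6 / (-10 + 7)
Step 3: A = 6 / (-3)
Step 4: A = -2

-2


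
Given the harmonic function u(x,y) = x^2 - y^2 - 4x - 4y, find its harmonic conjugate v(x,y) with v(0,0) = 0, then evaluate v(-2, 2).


Step 1: v_x = -u_y = 2y + 4
Step 2: v_y = u_x = 2x - 4
Step 3: v = 2xy + 4x - 4y + C
Step 4: v(0,0) = 0 => C = 0
Step 5: v(-2, 2) = -24

-24


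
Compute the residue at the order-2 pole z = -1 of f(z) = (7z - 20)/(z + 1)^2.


Step 1: Pole of order 2 at z = -1
Step 2: Res = lim d/dz [(z + 1)^2 * f(z)] as z -> -1
Step 3: (z + 1)^2 * f(z) = 7z - 20
Step 4: d/dz[7z - 20] = 7

7


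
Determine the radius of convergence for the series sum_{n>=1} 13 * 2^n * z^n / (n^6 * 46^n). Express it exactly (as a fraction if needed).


Step 1: General term a_n = 13 * 2^n / (n^6 * 46^n)
Step 2: By the root test, |a_n|^(1/n) = 13^(1/n) * 2 / (n^(6/n) * 46) -> 2/46 as n -> infinity (since 13^(1/n) -> 1 and n^(6/n) -> 1)
Step 3: R = 1/lim|a_n|^(1/n) = 46/2 = 23

23


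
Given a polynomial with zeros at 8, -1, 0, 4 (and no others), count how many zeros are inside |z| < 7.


Step 1: Check each root:
  z = 8: |8| = 8 >= 7
  z = -1: |-1| = 1 < 7
  z = 0: |0| = 0 < 7
  z = 4: |4| = 4 < 7
Step 2: Count = 3

3


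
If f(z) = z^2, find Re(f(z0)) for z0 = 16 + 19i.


Step 1: z0 = 16 + 19i
Step 2: z0^2 = 16^2 - 19^2 + 608i
Step 3: real part = 256 - 361 = -105

-105


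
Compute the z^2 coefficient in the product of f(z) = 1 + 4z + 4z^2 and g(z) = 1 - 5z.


Step 1: z^2 term in f*g comes from: (1)*(0) + (4z)*(-5z) + (4z^2)*(1)
Step 2: = 0 - 20 + 4
Step 3: = -16

-16


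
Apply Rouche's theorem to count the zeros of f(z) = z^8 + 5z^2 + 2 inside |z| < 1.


Step 1: On |z| = 1 the three terms have sizes |z^8| = 1^8 = 1, |5z^2| = 5*1^2 = 5, |2| = 2
Step 2: The dominant term is g(z) = 5z^2; let h(z) = z^8 + 2 so f = g + h
Step 3: On |z| = 1: |g| = 5 and |h| <= 1 + 2 = 3
Step 4: Since 5 > 3, |h| < |g| on |z| = 1, so by Rouche f has the same number of zeros as g inside |z| < 1
Step 5: g(z) = 5z^2 has 2 zeros (at the origin, multiplicity 2) inside |z| < 1. Answer = 2

2


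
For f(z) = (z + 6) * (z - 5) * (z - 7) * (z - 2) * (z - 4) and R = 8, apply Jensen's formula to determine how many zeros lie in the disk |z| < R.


Jensen's formula: (1/2pi)*integral log|f(Re^it)|dt = log|f(0)| + sum_{|a_k|<R} log(R/|a_k|)
Step 1: f(0) = 6 * (-5) * (-7) * (-2) * (-4) = 1680
Step 2: log|f(0)| = log|-6| + log|5| + log|7| + log|2| + log|4| = 7.4265
Step 3: Zeros inside |z| < 8: -6, 5, 7, 2, 4
Step 4: Jensen sum = log(8/6) + log(8/5) + log(8/7) + log(8/2) + log(8/4) = 2.9707
Step 5: n(R) = number of terms in the Jensen sum = count of zeros inside |z| < 8 = 5

5


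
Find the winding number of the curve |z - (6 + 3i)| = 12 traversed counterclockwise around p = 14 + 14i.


Step 1: Center c = (6, 3), radius = 12
Step 2: |p - c|^2 = 8^2 + 11^2 = 185
Step 3: r^2 = 144
Step 4: |p-c| > r so winding number = 0

0


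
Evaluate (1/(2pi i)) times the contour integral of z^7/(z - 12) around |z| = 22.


Step 1: f(z) = z^7, a = 12 is inside |z| = 22
Step 2: By Cauchy integral formula: (1/(2pi*i)) * integral = f(a)
Step 3: f(12) = 12^7 = 35831808

35831808


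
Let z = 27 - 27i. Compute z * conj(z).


Step 1: conj(z) = 27 + 27i
Step 2: z * conj(z) = 27^2 + (-27)^2
Step 3: = 729 + 729 = 1458

1458


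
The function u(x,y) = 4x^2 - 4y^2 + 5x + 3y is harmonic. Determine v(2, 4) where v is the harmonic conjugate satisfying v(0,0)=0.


Step 1: v_x = -u_y = 8y - 3
Step 2: v_y = u_x = 8x + 5
Step 3: v = 8xy - 3x + 5y + C
Step 4: v(0,0) = 0 => C = 0
Step 5: v(2, 4) = 78

78


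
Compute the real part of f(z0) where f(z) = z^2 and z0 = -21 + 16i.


Step 1: z0 = -21 + 16i
Step 2: z0^2 = (-21)^2 - 16^2 - 672i
Step 3: real part = 441 - 256 = 185

185


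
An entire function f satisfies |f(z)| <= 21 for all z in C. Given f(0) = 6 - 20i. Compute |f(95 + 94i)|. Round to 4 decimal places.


Step 1: By Liouville's theorem, a bounded entire function is constant.
Step 2: f(z) = f(0) = 6 - 20i for all z.
Step 3: |f(w)| = |6 - 20i| = sqrt(36 + 400)
Step 4: = 20.8806

20.8806


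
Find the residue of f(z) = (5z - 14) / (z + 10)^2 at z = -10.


Step 1: Pole of order 2 at z = -10
Step 2: Res = lim d/dz [(z + 10)^2 * f(z)] as z -> -10
Step 3: (z + 10)^2 * f(z) = 5z - 14
Step 4: d/dz[5z - 14] = 5

5


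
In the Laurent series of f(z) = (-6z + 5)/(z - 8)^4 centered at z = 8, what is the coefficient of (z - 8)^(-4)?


Step 1: Write the numerator in powers of (z - 8): -6z + 5 = -6(z - 8) + (-6*8 + 5) = -6(z - 8) - 43
Step 2: Divide by (z - 8)^4: f(z) = -43(z - 8)^(-4) - 6(z - 8)^(-3)
Step 3: This finite sum is the Laurent series of f about z = 8.
Step 4: Coefficient of (z - 8)^(-4) = -6*8 + 5 = -43

-43


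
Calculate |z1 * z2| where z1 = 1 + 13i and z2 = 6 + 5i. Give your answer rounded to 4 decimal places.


Step 1: |z1| = sqrt(1^2 + 13^2) = sqrt(170)
Step 2: |z2| = sqrt(6^2 + 5^2) = sqrt(61)
Step 3: |z1*z2| = |z1|*|z2| = sqrt(170) * sqrt(61) = sqrt(170 * 61) = sqrt(10370)
Step 4: = 101.8332

101.8332


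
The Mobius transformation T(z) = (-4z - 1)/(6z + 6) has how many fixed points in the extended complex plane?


Step 1: Fixed points satisfy T(z) = z
Step 2: 6z^2 + 10z + 1 = 0
Step 3: Discriminant = 10^2 - 4*6*1 = 76
Step 4: Number of fixed points = 2

2


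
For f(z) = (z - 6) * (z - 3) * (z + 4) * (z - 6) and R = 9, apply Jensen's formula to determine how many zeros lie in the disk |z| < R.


Jensen's formula: (1/2pi)*integral log|f(Re^it)|dt = log|f(0)| + sum_{|a_k|<R} log(R/|a_k|)
Step 1: f(0) = (-6) * (-3) * 4 * (-6) = -432
Step 2: log|f(0)| = log|6| + log|3| + log|-4| + log|6| = 6.0684
Step 3: Zeros inside |z| < 9: 6, 3, -4, 6
Step 4: Jensen sum = log(9/6) + log(9/3) + log(9/4) + log(9/6) = 2.7205
Step 5: n(R) = number of terms in the Jensen sum = count of zeros inside |z| < 9 = 4

4


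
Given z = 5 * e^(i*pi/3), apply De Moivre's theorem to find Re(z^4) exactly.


Step 1: By De Moivre's theorem, z^4 = 5^4 * e^(i*4*pi/3) = 625 * (cos(4*pi/3) + i*sin(4*pi/3))
Step 2: |z|^4 = 5^4 = 625
Step 3: The angle 4*pi/3 already lies in [0, 2*pi)
Step 4: cos(4*pi/3) = -1/2
Step 5: Re(z^4) = 625 * (-1/2) = -625/2

-625/2


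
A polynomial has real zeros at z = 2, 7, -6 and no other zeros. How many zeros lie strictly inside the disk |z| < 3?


Step 1: Check each root:
  z = 2: |2| = 2 < 3
  z = 7: |7| = 7 >= 3
  z = -6: |-6| = 6 >= 3
Step 2: Count = 1

1


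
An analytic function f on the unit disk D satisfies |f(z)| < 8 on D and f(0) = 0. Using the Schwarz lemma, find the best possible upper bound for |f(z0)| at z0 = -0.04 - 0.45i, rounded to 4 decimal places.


Step 1: g = f/8 maps D -> D with g(0) = 0, so by the Schwarz lemma |g(z)| <= |z|, i.e. |f(z)| <= 8|z|; this is sharp (f(z) = 8z).
Step 2: |z0|^2 = (-0.04)^2 + (-0.45)^2 = 0.2041
Step 3: |z0| = sqrt(0.2041) = 0.451774
Step 4: Best bound = 8 * |z0| = 8 * 0.451774 = 3.6142

3.6142


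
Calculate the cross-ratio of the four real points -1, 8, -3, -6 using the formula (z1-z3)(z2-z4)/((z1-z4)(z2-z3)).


Step 1: (z1-z3)(z2-z4) = 2 * 14 = 28
Step 2: (z1-z4)(z2-z3) = 5 * 11 = 55
Step 3: Cross-ratio = 28/55 = 28/55

28/55


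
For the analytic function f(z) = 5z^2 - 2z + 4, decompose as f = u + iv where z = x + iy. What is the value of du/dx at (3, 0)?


Step 1: f(z) = 5(x+iy)^2 - 2(x+iy) + 4
Step 2: u = 5(x^2 - y^2) - 2x + 4
Step 3: u_x = 10x - 2
Step 4: At (3, 0): u_x = 30 - 2 = 28

28


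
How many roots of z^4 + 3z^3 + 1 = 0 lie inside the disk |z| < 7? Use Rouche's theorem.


Step 1: On |z| = 7 the three terms have sizes |z^4| = 7^4 = 2401, |3z^3| = 3*7^3 = 1029, |1| = 1
Step 2: The dominant term is g(z) = z^4; let h(z) = 3z^3 + 1 so f = g + h
Step 3: On |z| = 7: |g| = 2401 and |h| <= 1029 + 1 = 1030
Step 4: Since 2401 > 1030, |h| < |g| on |z| = 7, so by Rouche f has the same number of zeros as g inside |z| < 7
Step 5: g(z) = z^4 has 4 zeros (all at the origin) inside |z| < 7. Answer = 4

4


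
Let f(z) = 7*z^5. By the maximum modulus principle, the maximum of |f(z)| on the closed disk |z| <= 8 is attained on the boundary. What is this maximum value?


Step 1: On |z| = 8, |f(z)| = 7 * |z|^5 = 7 * 8^5
Step 2: By maximum modulus principle, maximum is on boundary.
Step 3: Maximum = 7 * 32768 = 229376

229376


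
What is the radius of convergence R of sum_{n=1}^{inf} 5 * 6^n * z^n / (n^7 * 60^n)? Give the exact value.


Step 1: General term a_n = 5 * 6^n / (n^7 * 60^n)
Step 2: By the root test, |a_n|^(1/n) = 5^(1/n) * 6 / (n^(7/n) * 60) -> 6/60 as n -> infinity (since 5^(1/n) -> 1 and n^(7/n) -> 1)
Step 3: R = 1/lim|a_n|^(1/n) = 60/6 = 10

10


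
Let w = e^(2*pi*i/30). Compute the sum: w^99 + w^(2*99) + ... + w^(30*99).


Step 1: The sum sum_{j=1}^{n} w^(k*j) equals n if n | k, else 0.
Step 2: Here n = 30, k = 99
Step 3: Does n divide k? 30 | 99 -> False
Step 4: Sum = 0

0


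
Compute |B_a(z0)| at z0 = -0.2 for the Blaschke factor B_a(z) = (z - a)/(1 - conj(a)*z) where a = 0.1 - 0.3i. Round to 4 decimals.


Step 1: Numerator z0 - a = -0.2 - (0.1 - 0.3i) = -0.3 + 0.3i
Step 2: Denominator 1 - conj(a)*z0 = 1 - (0.1 + 0.3i)*(-0.2) = 1.02 + 0.06i
Step 3: |z0 - a|^2 = (-0.3)^2 + 0.3^2 = 0.18; |1 - conj(a)*z0|^2 = 1.02^2 + 0.06^2 = 1.044
Step 4: |B_a(-0.2)| = sqrt(0.18 / 1.044) = sqrt(0.172414)
Step 5: = 0.4152

0.4152


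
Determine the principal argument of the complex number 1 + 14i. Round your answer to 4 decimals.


Step 1: z = 1 + 14i
Step 2: arg(z) = atan2(14, 1)
Step 3: arg(z) = 1.4995

1.4995


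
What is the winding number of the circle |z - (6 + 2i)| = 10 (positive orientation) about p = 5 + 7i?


Step 1: Center c = (6, 2), radius = 10
Step 2: |p - c|^2 = (-1)^2 + 5^2 = 26
Step 3: r^2 = 100
Step 4: |p-c| < r so winding number = 1

1


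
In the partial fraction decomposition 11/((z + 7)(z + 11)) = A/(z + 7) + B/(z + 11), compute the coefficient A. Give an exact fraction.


Step 1: Multiply both sides by (z + 7) and set z = -7
Step 2: A = 11 / (-7 + 11)
Step 3: A = 11 / 4
Step 4: A = 11/4

11/4


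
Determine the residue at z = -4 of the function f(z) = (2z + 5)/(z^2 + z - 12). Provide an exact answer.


Step 1: Q(z) = z^2 + z - 12 = (z + 4)(z - 3)
Step 2: Q'(z) = 2z + 1
Step 3: Q'(-4) = -7, P(-4) = -3
Step 4: Res = P(-4)/Q'(-4) = -3/(-7) = 3/7

3/7


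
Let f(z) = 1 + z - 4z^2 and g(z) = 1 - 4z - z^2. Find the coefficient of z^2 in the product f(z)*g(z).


Step 1: z^2 term in f*g comes from: (1)*(-z^2) + (z)*(-4z) + (-4z^2)*(1)
Step 2: = -1 - 4 - 4
Step 3: = -9

-9


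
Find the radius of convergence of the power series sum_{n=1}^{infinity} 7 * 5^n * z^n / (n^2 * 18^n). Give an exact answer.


Step 1: General term a_n = 7 * 5^n / (n^2 * 18^n)
Step 2: By the root test, |a_n|^(1/n) = 7^(1/n) * 5 / (n^(2/n) * 18) -> 5/18 as n -> infinity (since 7^(1/n) -> 1 and n^(2/n) -> 1)
Step 3: R = 1/lim|a_n|^(1/n) = 18/5

18/5


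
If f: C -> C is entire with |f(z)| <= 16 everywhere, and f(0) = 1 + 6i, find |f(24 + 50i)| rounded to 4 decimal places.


Step 1: By Liouville's theorem, a bounded entire function is constant.
Step 2: f(z) = f(0) = 1 + 6i for all z.
Step 3: |f(w)| = |1 + 6i| = sqrt(1 + 36)
Step 4: = 6.0828

6.0828


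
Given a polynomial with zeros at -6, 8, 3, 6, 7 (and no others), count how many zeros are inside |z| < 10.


Step 1: Check each root:
  z = -6: |-6| = 6 < 10
  z = 8: |8| = 8 < 10
  z = 3: |3| = 3 < 10
  z = 6: |6| = 6 < 10
  z = 7: |7| = 7 < 10
Step 2: Count = 5

5


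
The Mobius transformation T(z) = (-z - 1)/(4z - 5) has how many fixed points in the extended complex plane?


Step 1: Fixed points satisfy T(z) = z
Step 2: 4z^2 - 4z + 1 = 0
Step 3: Discriminant = (-4)^2 - 4*4*1 = 0
Step 4: Number of fixed points = 1

1


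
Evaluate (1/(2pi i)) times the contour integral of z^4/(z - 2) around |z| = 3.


Step 1: f(z) = z^4, a = 2 is inside |z| = 3
Step 2: By Cauchy integral formula: (1/(2pi*i)) * integral = f(a)
Step 3: f(2) = 2^4 = 16

16


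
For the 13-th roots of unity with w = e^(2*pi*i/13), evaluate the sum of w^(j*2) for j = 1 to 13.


Step 1: The sum sum_{j=1}^{n} w^(k*j) equals n if n | k, else 0.
Step 2: Here n = 13, k = 2
Step 3: Does n divide k? 13 | 2 -> False
Step 4: Sum = 0

0


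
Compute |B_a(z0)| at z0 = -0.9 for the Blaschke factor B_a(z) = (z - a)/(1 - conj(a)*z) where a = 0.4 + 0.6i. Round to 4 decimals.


Step 1: Numerator z0 - a = -0.9 - (0.4 + 0.6i) = -1.3 - 0.6i
Step 2: Denominator 1 - conj(a)*z0 = 1 - (0.4 - 0.6i)*(-0.9) = 1.36 - 0.54i
Step 3: |z0 - a|^2 = (-1.3)^2 + (-0.6)^2 = 2.05; |1 - conj(a)*z0|^2 = 1.36^2 + (-0.54)^2 = 2.1412
Step 4: |B_a(-0.9)| = sqrt(2.05 / 2.1412) = sqrt(0.957407)
Step 5: = 0.9785

0.9785


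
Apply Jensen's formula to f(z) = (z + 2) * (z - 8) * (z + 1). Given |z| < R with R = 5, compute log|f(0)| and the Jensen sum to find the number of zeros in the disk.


Jensen's formula: (1/2pi)*integral log|f(Re^it)|dt = log|f(0)| + sum_{|a_k|<R} log(R/|a_k|)
Step 1: f(0) = 2 * (-8) * 1 = -16
Step 2: log|f(0)| = log|-2| + log|8| + log|-1| = 2.7726
Step 3: Zeros inside |z| < 5: -2, -1
Step 4: Jensen sum = log(5/2) + log(5/1) = 2.5257
Step 5: n(R) = number of terms in the Jensen sum = count of zeros inside |z| < 5 = 2

2
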